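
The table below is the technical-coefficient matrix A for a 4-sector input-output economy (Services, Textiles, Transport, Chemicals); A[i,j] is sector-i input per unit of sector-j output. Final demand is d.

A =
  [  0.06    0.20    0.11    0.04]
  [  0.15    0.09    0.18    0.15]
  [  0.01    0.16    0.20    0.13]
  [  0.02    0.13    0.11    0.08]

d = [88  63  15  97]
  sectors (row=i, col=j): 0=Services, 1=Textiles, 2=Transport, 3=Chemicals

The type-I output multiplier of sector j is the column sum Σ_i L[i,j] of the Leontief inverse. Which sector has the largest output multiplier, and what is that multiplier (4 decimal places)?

Form M = I − A:
  [  0.94   -0.20   -0.11   -0.04]
  [ -0.15    0.91   -0.18   -0.15]
  [ -0.01   -0.16    0.80   -0.13]
  [ -0.02   -0.13   -0.11    0.92]
Leontief inverse L = M⁻¹:
  [  1.1182    0.3071    0.2411    0.1328]
  [  0.2074    1.2421    0.3437    0.2601]
  [  0.0654    0.2874    1.3569    0.2414]
  [  0.0614    0.2166    0.2160    1.1555]
Total output x = L · d:
  x_0 = 1.1182·88 + 0.3071·63 + 0.2411·15 + 0.1328·97 = 134.2478
  x_1 = 0.2074·88 + 1.2421·63 + 0.3437·15 + 0.2601·97 = 126.8880
  x_2 = 0.0654·88 + 0.2874·63 + 1.3569·15 + 0.2414·97 = 67.6409
  x_3 = 0.0614·88 + 0.2166·63 + 0.2160·15 + 1.1555·97 = 134.3705
Output multipliers (column sums of L):
  Services: 1.4525
  Textiles: 2.0532
  Transport: 2.1578
  Chemicals: 1.7898

Transport (2.1578)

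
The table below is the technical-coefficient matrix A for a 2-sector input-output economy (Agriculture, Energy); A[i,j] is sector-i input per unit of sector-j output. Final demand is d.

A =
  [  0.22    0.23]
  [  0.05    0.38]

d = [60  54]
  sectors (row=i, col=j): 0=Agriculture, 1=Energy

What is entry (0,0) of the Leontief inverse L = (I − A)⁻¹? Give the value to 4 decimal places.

Form M = I − A:
  [  0.78   -0.23]
  [ -0.05    0.62]
Leontief inverse L = M⁻¹:
  [  1.3133    0.4872]
  [  0.1059    1.6522]
Total output x = L · d:
  x_0 = 1.3133·60 + 0.4872·54 = 105.1049
  x_1 = 0.1059·60 + 1.6522·54 = 95.5730

L[0,0] = 1.3133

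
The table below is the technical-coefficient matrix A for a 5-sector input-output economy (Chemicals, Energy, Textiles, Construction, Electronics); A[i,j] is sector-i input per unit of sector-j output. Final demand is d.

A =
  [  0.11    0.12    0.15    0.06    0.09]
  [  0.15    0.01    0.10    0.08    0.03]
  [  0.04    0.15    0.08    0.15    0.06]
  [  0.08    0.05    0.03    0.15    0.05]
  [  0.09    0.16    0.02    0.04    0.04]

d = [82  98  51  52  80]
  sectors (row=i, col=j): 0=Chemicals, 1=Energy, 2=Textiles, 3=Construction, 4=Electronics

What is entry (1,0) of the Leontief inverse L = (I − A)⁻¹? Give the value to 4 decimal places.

L[1,0] = 0.2092

Form M = I − A:
  [  0.89   -0.12   -0.15   -0.06   -0.09]
  [ -0.15    0.99   -0.10   -0.08   -0.03]
  [ -0.04   -0.15    0.92   -0.15   -0.06]
  [ -0.08   -0.05   -0.03    0.85   -0.05]
  [ -0.09   -0.16   -0.02   -0.04    0.96]
Leontief inverse L = M⁻¹:
  [  1.1969    0.2097    0.2259    0.1507    0.1407]
  [  0.2092    1.0782    0.1577    0.1474    0.0708]
  [  0.1188    0.2153    1.1396    0.2345    0.1013]
  [  0.1383    0.1030    0.0751    1.2131    0.0841]
  [  0.1553    0.2081    0.0743    0.0941    1.0723]
Total output x = L · d:
  x_0 = 1.1969·82 + 0.2097·98 + 0.2259·51 + 0.1507·52 + 0.1407·80 = 149.3046
  x_1 = 0.2092·82 + 1.0782·98 + 0.1577·51 + 0.1474·52 + 0.0708·80 = 144.1975
  x_2 = 0.1188·82 + 0.2153·98 + 1.1396·51 + 0.2345·52 + 0.1013·80 = 109.2596
  x_3 = 0.1383·82 + 0.1030·98 + 0.0751·51 + 1.2131·52 + 0.0841·80 = 95.0731
  x_4 = 0.1553·82 + 0.2081·98 + 0.0743·51 + 0.0941·52 + 1.0723·80 = 127.6012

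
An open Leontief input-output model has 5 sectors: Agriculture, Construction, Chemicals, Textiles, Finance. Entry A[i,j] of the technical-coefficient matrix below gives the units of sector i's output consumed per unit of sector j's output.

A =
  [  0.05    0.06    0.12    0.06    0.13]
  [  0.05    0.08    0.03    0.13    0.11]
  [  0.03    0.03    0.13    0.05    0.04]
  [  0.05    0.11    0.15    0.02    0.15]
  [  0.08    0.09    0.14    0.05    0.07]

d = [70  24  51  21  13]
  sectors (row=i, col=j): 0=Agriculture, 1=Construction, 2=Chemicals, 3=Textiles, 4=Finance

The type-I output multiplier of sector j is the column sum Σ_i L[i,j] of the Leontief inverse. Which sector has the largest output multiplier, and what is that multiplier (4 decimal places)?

Chemicals (1.9505)

Form M = I − A:
  [  0.95   -0.06   -0.12   -0.06   -0.13]
  [ -0.05    0.92   -0.03   -0.13   -0.11]
  [ -0.03   -0.03    0.87   -0.05   -0.04]
  [ -0.05   -0.11   -0.15    0.98   -0.15]
  [ -0.08   -0.09   -0.14   -0.05    0.93]
Leontief inverse L = M⁻¹:
  [  1.0859    0.1080    0.2014    0.1007    0.1895]
  [  0.0871    1.1340    0.1092    0.1705    0.1785]
  [  0.0509    0.0585    1.1838    0.0752    0.0771]
  [  0.0905    0.1627    0.2372    1.0706    0.2148]
  [  0.1144    0.1366    0.2189    0.0940    1.1320]
Total output x = L · d:
  x_0 = 1.0859·70 + 0.1080·24 + 0.2014·51 + 0.1007·21 + 0.1895·13 = 93.4552
  x_1 = 0.0871·70 + 1.1340·24 + 0.1092·51 + 0.1705·21 + 0.1785·13 = 44.7879
  x_2 = 0.0509·70 + 0.0585·24 + 1.1838·51 + 0.0752·21 + 0.0771·13 = 67.9233
  x_3 = 0.0905·70 + 0.1627·24 + 0.2372·51 + 1.0706·21 + 0.2148·13 = 47.6107
  x_4 = 0.1144·70 + 0.1366·24 + 0.2189·51 + 0.0940·21 + 1.1320·13 = 39.1367
Output multipliers (column sums of L):
  Agriculture: 1.4288
  Construction: 1.5997
  Chemicals: 1.9505
  Textiles: 1.5110
  Finance: 1.7918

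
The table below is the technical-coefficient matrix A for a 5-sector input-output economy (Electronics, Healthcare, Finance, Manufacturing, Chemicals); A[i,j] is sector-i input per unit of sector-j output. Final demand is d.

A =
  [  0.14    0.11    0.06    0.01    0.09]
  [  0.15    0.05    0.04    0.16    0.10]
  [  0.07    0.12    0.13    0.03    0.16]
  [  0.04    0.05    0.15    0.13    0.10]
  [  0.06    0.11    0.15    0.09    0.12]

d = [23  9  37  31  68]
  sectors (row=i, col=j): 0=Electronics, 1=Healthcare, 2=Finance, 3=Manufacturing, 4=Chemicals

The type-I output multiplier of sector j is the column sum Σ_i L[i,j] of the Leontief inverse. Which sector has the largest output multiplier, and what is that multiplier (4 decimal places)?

Form M = I − A:
  [  0.86   -0.11   -0.06   -0.01   -0.09]
  [ -0.15    0.95   -0.04   -0.16   -0.10]
  [ -0.07   -0.12    0.87   -0.03   -0.16]
  [ -0.04   -0.05   -0.15    0.87   -0.10]
  [ -0.06   -0.11   -0.15   -0.09    0.88]
Leontief inverse L = M⁻¹:
  [  1.2215    0.1830    0.1356    0.0708    0.1784]
  [  0.2351    1.1346    0.1449    0.2377    0.2063]
  [  0.1627    0.2134    1.2379    0.1126    0.2788]
  [  0.1152    0.1339    0.2584    1.2061    0.2110]
  [  0.1522    0.2044    0.2648    0.1771    1.2434]
Total output x = L · d:
  x_0 = 1.2215·23 + 0.1830·9 + 0.1356·37 + 0.0708·31 + 0.1784·68 = 49.0869
  x_1 = 0.2351·23 + 1.1346·9 + 0.1449·37 + 0.2377·31 + 0.2063·68 = 42.3821
  x_2 = 0.1627·23 + 0.2134·9 + 1.2379·37 + 0.1126·31 + 0.2788·68 = 73.9144
  x_3 = 0.1152·23 + 0.1339·9 + 0.2584·37 + 1.2061·31 + 0.2110·68 = 65.1584
  x_4 = 0.1522·23 + 0.2044·9 + 0.2648·37 + 0.1771·31 + 1.2434·68 = 105.1803
Output multipliers (column sums of L):
  Electronics: 1.8867
  Healthcare: 1.8692
  Finance: 2.0418
  Manufacturing: 1.8044
  Chemicals: 2.1180

Chemicals (2.1180)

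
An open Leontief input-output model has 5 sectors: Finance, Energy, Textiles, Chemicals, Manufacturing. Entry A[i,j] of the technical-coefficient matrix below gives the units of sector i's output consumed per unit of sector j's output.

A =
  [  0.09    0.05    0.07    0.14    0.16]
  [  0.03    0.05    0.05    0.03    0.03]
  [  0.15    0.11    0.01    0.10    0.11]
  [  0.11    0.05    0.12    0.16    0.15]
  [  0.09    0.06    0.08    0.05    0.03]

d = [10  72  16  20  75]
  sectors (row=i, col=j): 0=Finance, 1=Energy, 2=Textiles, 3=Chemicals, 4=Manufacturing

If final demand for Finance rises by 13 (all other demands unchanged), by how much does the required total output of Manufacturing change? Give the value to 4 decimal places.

Form M = I − A:
  [  0.91   -0.05   -0.07   -0.14   -0.16]
  [ -0.03    0.95   -0.05   -0.03   -0.03]
  [ -0.15   -0.11    0.99   -0.10   -0.11]
  [ -0.11   -0.05   -0.12    0.84   -0.15]
  [ -0.09   -0.06   -0.08   -0.05    0.97]
Leontief inverse L = M⁻¹:
  [  1.1775    0.1057    0.1367    0.2311    0.2487]
  [  0.0602    1.0710    0.0705    0.0603    0.0604]
  [  0.2226    0.1574    1.0713    0.1816    0.1912]
  [  0.2150    0.1170    0.1958    1.2691    0.2575]
  [  0.1424    0.0951    0.1155    0.1056    1.0868]
Total output x = L · d:
  x_0 = 1.1775·10 + 0.1057·72 + 0.1367·16 + 0.2311·20 + 0.2487·75 = 44.8464
  x_1 = 0.0602·10 + 1.0710·72 + 0.0705·16 + 0.0603·20 + 0.0604·75 = 84.5717
  x_2 = 0.2226·10 + 0.1574·72 + 1.0713·16 + 0.1816·20 + 0.1912·75 = 48.6683
  x_3 = 0.2150·10 + 0.1170·72 + 0.1958·16 + 1.2691·20 + 0.2575·75 = 58.4076
  x_4 = 0.1424·10 + 0.0951·72 + 0.1155·16 + 0.1056·20 + 1.0868·75 = 93.7364
Δx_4 = L[4,0] · Δd_0 = 0.1424 · 13 = 1.8514

1.8514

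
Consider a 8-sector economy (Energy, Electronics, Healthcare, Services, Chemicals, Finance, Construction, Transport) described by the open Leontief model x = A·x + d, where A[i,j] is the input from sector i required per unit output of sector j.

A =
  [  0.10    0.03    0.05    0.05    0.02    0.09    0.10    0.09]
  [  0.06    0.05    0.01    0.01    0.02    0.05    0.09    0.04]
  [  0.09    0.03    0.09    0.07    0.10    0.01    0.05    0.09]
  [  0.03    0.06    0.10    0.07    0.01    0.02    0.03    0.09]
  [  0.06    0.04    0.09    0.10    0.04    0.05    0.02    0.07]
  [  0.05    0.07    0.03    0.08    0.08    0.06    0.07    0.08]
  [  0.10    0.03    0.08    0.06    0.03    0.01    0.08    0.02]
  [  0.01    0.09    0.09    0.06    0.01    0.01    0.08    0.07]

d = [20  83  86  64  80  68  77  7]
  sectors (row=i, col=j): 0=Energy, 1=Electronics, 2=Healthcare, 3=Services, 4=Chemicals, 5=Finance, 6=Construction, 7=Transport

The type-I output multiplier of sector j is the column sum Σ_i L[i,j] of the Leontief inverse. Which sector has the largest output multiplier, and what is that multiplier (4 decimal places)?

Healthcare (2.0070)

Form M = I − A:
  [  0.90   -0.03   -0.05   -0.05   -0.02   -0.09   -0.10   -0.09]
  [ -0.06    0.95   -0.01   -0.01   -0.02   -0.05   -0.09   -0.04]
  [ -0.09   -0.03    0.91   -0.07   -0.10   -0.01   -0.05   -0.09]
  [ -0.03   -0.06   -0.10    0.93   -0.01   -0.02   -0.03   -0.09]
  [ -0.06   -0.04   -0.09   -0.10    0.96   -0.05   -0.02   -0.07]
  [ -0.05   -0.07   -0.03   -0.08   -0.08    0.94   -0.07   -0.08]
  [ -0.10   -0.03   -0.08   -0.06   -0.03   -0.01    0.92   -0.02]
  [ -0.01   -0.09   -0.09   -0.06   -0.01   -0.01   -0.08    0.93]
Leontief inverse L = M⁻¹:
  [  1.1630    0.0792    0.1169    0.1100    0.0566    0.1256    0.1685    0.1566]
  [  0.1008    1.0788    0.0482    0.0450    0.0411    0.0729    0.1338    0.0774]
  [  0.1516    0.0775    1.1632    0.1325    0.1361    0.0440    0.1118    0.1598]
  [  0.0743    0.0983    0.1538    1.1139    0.0387    0.0421    0.0788    0.1423]
  [  0.1118    0.0841    0.1525    0.1541    1.0736    0.0794    0.0747    0.1334]
  [  0.1064    0.1181    0.0952    0.1380    0.1127    1.0932    0.1309    0.1433]
  [  0.1538    0.0637    0.1346    0.1063    0.0589    0.0377    1.1312    0.0729]
  [  0.0573    0.1268    0.1427    0.1025    0.0381    0.0312    0.1302    1.1183]
Total output x = L · d:
  x_0 = 1.1630·20 + 0.0792·83 + 0.1169·86 + 0.1100·64 + 0.0566·80 + 0.1256·68 + 0.1685·77 + 0.1566·7 = 74.0618
  x_1 = 0.1008·20 + 1.0788·83 + 0.0482·86 + 0.0450·64 + 0.0411·80 + 0.0729·68 + 0.1338·77 + 0.0774·7 = 117.6749
  x_2 = 0.1516·20 + 0.0775·83 + 1.1632·86 + 0.1325·64 + 0.1361·80 + 0.0440·68 + 0.1118·77 + 0.1598·7 = 141.5900
  x_3 = 0.0743·20 + 0.0983·83 + 0.1538·86 + 1.1139·64 + 0.0387·80 + 0.0421·68 + 0.0788·77 + 0.1423·7 = 107.1786
  x_4 = 0.1118·20 + 0.0841·83 + 0.1525·86 + 0.1541·64 + 1.0736·80 + 0.0794·68 + 0.0747·77 + 0.1334·7 = 130.1659
  x_5 = 0.1064·20 + 0.1181·83 + 0.0952·86 + 0.1380·64 + 0.1127·80 + 1.0932·68 + 0.1309·77 + 0.1433·7 = 123.3738
  x_6 = 0.1538·20 + 0.0637·83 + 0.1346·86 + 0.1063·64 + 0.0589·80 + 0.0377·68 + 1.1312·77 + 0.0729·7 = 121.6341
  x_7 = 0.0573·20 + 0.1268·83 + 0.1427·86 + 0.1025·64 + 0.0381·80 + 0.0312·68 + 0.1302·77 + 1.1183·7 = 53.5175
Output multipliers (column sums of L):
  Energy: 1.9188
  Electronics: 1.7265
  Healthcare: 2.0070
  Services: 1.9024
  Chemicals: 1.5558
  Finance: 1.5261
  Construction: 1.9597
  Transport: 2.0041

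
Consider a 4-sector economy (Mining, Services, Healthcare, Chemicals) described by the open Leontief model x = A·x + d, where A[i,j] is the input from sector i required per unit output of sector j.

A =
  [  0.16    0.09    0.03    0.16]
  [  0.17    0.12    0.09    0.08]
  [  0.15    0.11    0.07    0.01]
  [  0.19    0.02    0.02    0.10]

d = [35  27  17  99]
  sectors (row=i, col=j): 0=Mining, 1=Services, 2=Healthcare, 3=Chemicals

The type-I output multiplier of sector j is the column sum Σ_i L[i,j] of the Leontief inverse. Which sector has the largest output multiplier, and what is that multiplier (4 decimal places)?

Mining (2.1137)

Form M = I − A:
  [  0.84   -0.09   -0.03   -0.16]
  [ -0.17    0.88   -0.09   -0.08]
  [ -0.15   -0.11    0.93   -0.01]
  [ -0.19   -0.02   -0.02    0.90]
Leontief inverse L = M⁻¹:
  [  1.2853    0.1445    0.0607    0.2420]
  [  0.2992    1.1866    0.1279    0.1601]
  [  0.2457    0.1643    1.1006    0.0705]
  [  0.2835    0.0605    0.0401    1.1673]
Total output x = L · d:
  x_0 = 1.2853·35 + 0.1445·27 + 0.0607·17 + 0.2420·99 = 73.8789
  x_1 = 0.2992·35 + 1.1866·27 + 0.1279·17 + 0.1601·99 = 60.5333
  x_2 = 0.2457·35 + 0.1643·27 + 1.1006·17 + 0.0705·99 = 38.7296
  x_3 = 0.2835·35 + 0.0605·27 + 0.0401·17 + 1.1673·99 = 127.8025
Output multipliers (column sums of L):
  Mining: 2.1137
  Services: 1.5560
  Healthcare: 1.3293
  Chemicals: 1.6400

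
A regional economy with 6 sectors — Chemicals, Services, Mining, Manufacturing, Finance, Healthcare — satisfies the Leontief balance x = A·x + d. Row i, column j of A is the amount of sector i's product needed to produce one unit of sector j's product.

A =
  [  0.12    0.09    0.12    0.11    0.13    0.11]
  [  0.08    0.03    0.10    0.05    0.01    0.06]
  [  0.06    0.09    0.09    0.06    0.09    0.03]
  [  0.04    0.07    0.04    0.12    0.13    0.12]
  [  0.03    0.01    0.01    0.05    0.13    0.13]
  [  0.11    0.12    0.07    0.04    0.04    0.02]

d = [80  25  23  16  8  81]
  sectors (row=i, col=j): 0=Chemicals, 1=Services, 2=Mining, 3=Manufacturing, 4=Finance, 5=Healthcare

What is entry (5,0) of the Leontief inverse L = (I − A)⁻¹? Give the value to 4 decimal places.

L[5,0] = 0.1668

Form M = I − A:
  [  0.88   -0.09   -0.12   -0.11   -0.13   -0.11]
  [ -0.08    0.97   -0.10   -0.05   -0.01   -0.06]
  [ -0.06   -0.09    0.91   -0.06   -0.09   -0.03]
  [ -0.04   -0.07   -0.04    0.88   -0.13   -0.12]
  [ -0.03   -0.01   -0.01   -0.05    0.87   -0.13]
  [ -0.11   -0.12   -0.07   -0.04   -0.04    0.98]
Leontief inverse L = M⁻¹:
  [  1.2097    0.1741    0.2062    0.1985    0.2434    0.2094]
  [  0.1278    1.0772    0.1483    0.0958    0.0660    0.1053]
  [  0.1122    0.1374    1.1425    0.1128    0.1576    0.0907]
  [  0.1041    0.1306    0.0976    1.1845    0.2132    0.1960]
  [  0.0754    0.0527    0.0468    0.0914    1.1882    0.1819]
  [  0.1668    0.1687    0.1288    0.0941    0.1038    1.0787]
Total output x = L · d:
  x_0 = 1.2097·80 + 0.1741·25 + 0.2062·23 + 0.1985·16 + 0.2434·8 + 0.2094·81 = 127.9539
  x_1 = 0.1278·80 + 1.0772·25 + 0.1483·23 + 0.0958·16 + 0.0660·8 + 0.1053·81 = 51.1551
  x_2 = 0.1122·80 + 0.1374·25 + 1.1425·23 + 0.1128·16 + 0.1576·8 + 0.0907·81 = 49.1011
  x_3 = 0.1041·80 + 0.1306·25 + 0.0976·23 + 1.1845·16 + 0.2132·8 + 0.1960·81 = 50.3725
  x_4 = 0.0754·80 + 0.0527·25 + 0.0468·23 + 0.0914·16 + 1.1882·8 + 0.1819·81 = 34.1269
  x_5 = 0.1668·80 + 0.1687·25 + 0.1288·23 + 0.0941·16 + 0.1038·8 + 1.0787·81 = 110.2353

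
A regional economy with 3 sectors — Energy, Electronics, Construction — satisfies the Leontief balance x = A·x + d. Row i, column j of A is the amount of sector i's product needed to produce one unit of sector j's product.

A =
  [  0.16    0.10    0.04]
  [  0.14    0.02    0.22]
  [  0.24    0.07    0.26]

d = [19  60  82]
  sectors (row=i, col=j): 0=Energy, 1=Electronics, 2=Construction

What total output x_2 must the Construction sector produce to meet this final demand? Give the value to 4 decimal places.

Form M = I − A:
  [  0.84   -0.10   -0.04]
  [ -0.14    0.98   -0.22]
  [ -0.24   -0.07    0.74]
Leontief inverse L = M⁻¹:
  [  1.2435    0.1345    0.1072]
  [  0.2740    1.0722    0.3336]
  [  0.4292    0.1451    1.4177]
Total output x = L · d:
  x_0 = 1.2435·19 + 0.1345·60 + 0.1072·82 = 40.4922
  x_1 = 0.2740·19 + 1.0722·60 + 0.3336·82 = 96.8906
  x_2 = 0.4292·19 + 0.1451·60 + 1.4177·82 = 133.1087

133.1087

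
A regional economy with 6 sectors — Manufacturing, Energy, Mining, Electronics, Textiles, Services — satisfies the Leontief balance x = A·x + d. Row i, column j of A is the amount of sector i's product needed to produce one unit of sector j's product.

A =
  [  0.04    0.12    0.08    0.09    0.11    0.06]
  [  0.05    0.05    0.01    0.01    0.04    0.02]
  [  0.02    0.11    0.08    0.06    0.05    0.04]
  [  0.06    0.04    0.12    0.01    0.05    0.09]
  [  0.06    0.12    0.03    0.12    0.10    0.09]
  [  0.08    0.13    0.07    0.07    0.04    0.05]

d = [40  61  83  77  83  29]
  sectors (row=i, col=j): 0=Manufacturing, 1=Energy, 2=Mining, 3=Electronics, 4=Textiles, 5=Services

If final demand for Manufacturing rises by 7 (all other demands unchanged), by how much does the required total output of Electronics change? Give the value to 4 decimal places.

Form M = I − A:
  [  0.96   -0.12   -0.08   -0.09   -0.11   -0.06]
  [ -0.05    0.95   -0.01   -0.01   -0.04   -0.02]
  [ -0.02   -0.11    0.92   -0.06   -0.05   -0.04]
  [ -0.06   -0.04   -0.12    0.99   -0.05   -0.09]
  [ -0.06   -0.12   -0.03   -0.12    0.90   -0.09]
  [ -0.08   -0.13   -0.07   -0.07   -0.04    0.95]
Leontief inverse L = M⁻¹:
  [  1.0815    0.1916    0.1270    0.1348    0.1599    0.1056]
  [  0.0652    1.0777    0.0258    0.0283    0.0605    0.0363]
  [  0.0479    0.1585    1.1123    0.0883    0.0827    0.0694]
  [  0.0898    0.1015    0.1578    1.0481    0.0879    0.1221]
  [  0.1058    0.1944    0.0811    0.1660    1.1526    0.1391]
  [  0.1146    0.1910    0.1112    0.1060    0.0828    1.0865]
Total output x = L · d:
  x_0 = 1.0815·40 + 0.1916·61 + 0.1270·83 + 0.1348·77 + 0.1599·83 + 0.1056·29 = 92.2063
  x_1 = 0.0652·40 + 1.0777·61 + 0.0258·83 + 0.0283·77 + 0.0605·83 + 0.0363·29 = 78.7399
  x_2 = 0.0479·40 + 0.1585·61 + 1.1123·83 + 0.0883·77 + 0.0827·83 + 0.0694·29 = 119.5833
  x_3 = 0.0898·40 + 0.1015·61 + 0.1578·83 + 1.0481·77 + 0.0879·83 + 0.1221·29 = 114.4223
  x_4 = 0.1058·40 + 0.1944·61 + 0.0811·83 + 0.1660·77 + 1.1526·83 + 0.1391·29 = 135.3110
  x_5 = 0.1146·40 + 0.1910·61 + 0.1112·83 + 0.1060·77 + 0.0828·83 + 1.0865·29 = 72.0058
Δx_3 = L[3,0] · Δd_0 = 0.0898 · 7 = 0.6283

0.6283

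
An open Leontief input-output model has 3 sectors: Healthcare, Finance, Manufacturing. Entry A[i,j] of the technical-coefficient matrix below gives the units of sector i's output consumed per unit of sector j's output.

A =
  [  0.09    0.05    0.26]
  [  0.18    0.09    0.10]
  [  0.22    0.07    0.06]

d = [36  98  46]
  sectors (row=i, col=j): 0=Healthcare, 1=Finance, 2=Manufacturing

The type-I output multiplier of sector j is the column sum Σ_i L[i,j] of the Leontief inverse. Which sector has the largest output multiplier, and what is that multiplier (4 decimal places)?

Healthcare (1.7710)

Form M = I − A:
  [  0.91   -0.05   -0.26]
  [ -0.18    0.91   -0.10]
  [ -0.22   -0.07    0.94]
Leontief inverse L = M⁻¹:
  [  1.1997    0.0922    0.3417]
  [  0.2704    1.1287    0.1949]
  [  0.3009    0.1056    1.1583]
Total output x = L · d:
  x_0 = 1.1997·36 + 0.0922·98 + 0.3417·46 = 67.9420
  x_1 = 0.2704·36 + 1.1287·98 + 0.1949·46 = 129.3146
  x_2 = 0.3009·36 + 0.1056·98 + 1.1583·46 = 74.4673
Output multipliers (column sums of L):
  Healthcare: 1.7710
  Finance: 1.3266
  Manufacturing: 1.6948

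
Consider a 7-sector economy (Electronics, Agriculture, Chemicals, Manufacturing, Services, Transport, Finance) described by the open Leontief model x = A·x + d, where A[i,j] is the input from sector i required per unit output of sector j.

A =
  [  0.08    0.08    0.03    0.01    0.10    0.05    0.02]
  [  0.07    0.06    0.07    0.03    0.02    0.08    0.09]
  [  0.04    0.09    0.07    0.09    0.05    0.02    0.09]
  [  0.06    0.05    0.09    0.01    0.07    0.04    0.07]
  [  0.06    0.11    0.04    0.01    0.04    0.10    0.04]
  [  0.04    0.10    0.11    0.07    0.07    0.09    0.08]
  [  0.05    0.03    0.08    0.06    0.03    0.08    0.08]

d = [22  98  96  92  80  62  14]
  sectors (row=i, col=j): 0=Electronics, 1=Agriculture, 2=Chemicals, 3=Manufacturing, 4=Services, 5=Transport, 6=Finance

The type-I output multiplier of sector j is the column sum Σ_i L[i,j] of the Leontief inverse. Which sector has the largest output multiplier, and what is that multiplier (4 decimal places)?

Agriculture (1.9122)

Form M = I − A:
  [  0.92   -0.08   -0.03   -0.01   -0.10   -0.05   -0.02]
  [ -0.07    0.94   -0.07   -0.03   -0.02   -0.08   -0.09]
  [ -0.04   -0.09    0.93   -0.09   -0.05   -0.02   -0.09]
  [ -0.06   -0.05   -0.09    0.99   -0.07   -0.04   -0.07]
  [ -0.06   -0.11   -0.04   -0.01    0.96   -0.10   -0.04]
  [ -0.04   -0.10   -0.11   -0.07   -0.07    0.91   -0.08]
  [ -0.05   -0.03   -0.08   -0.06   -0.03   -0.08    0.92]
Leontief inverse L = M⁻¹:
  [  1.1186    0.1318    0.0717    0.0337    0.1344    0.0962    0.0610]
  [  0.1115    1.1138    0.1237    0.0644    0.0598    0.1287    0.1422]
  [  0.0846    0.1439    1.1252    0.1222    0.0890    0.0699    0.1452]
  [  0.0984    0.1018    0.1361    1.0407    0.1052    0.0849    0.1166]
  [  0.1009    0.1644    0.0915    0.0413    1.0771    0.1501    0.0903]
  [  0.0949    0.1734    0.1820    0.1148    0.1203    1.1549    0.1512]
  [  0.0897    0.0831    0.1335    0.0938    0.0694    0.1264    1.1312]
Total output x = L · d:
  x_0 = 1.1186·22 + 0.1318·98 + 0.0717·96 + 0.0337·92 + 0.1344·80 + 0.0962·62 + 0.0610·14 = 65.0663
  x_1 = 0.1115·22 + 1.1138·98 + 0.1237·96 + 0.0644·92 + 0.0598·80 + 0.1287·62 + 0.1422·14 = 144.1621
  x_2 = 0.0846·22 + 0.1439·98 + 1.1252·96 + 0.1222·92 + 0.0890·80 + 0.0699·62 + 0.1452·14 = 148.7134
  x_3 = 0.0984·22 + 0.1018·98 + 0.1361·96 + 1.0407·92 + 0.1052·80 + 0.0849·62 + 0.1166·14 = 136.2677
  x_4 = 0.1009·22 + 0.1644·98 + 0.0915·96 + 0.0413·92 + 1.0771·80 + 0.1501·62 + 0.0903·14 = 127.6560
  x_5 = 0.0949·22 + 0.1734·98 + 0.1820·96 + 0.1148·92 + 0.1203·80 + 1.1549·62 + 0.1512·14 = 130.4553
  x_6 = 0.0897·22 + 0.0831·98 + 0.1335·96 + 0.0938·92 + 0.0694·80 + 0.1264·62 + 1.1312·14 = 60.7798
Output multipliers (column sums of L):
  Electronics: 1.6986
  Agriculture: 1.9122
  Chemicals: 1.8637
  Manufacturing: 1.5108
  Services: 1.6552
  Transport: 1.8111
  Finance: 1.8377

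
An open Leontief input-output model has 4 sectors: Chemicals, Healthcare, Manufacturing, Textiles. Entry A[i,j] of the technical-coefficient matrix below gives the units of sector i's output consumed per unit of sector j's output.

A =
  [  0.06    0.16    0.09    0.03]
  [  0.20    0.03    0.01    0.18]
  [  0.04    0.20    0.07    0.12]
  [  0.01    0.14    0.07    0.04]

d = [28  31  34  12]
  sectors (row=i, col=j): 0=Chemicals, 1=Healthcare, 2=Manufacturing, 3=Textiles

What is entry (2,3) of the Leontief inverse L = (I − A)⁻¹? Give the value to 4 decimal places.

L[2,3] = 0.1924

Form M = I − A:
  [  0.94   -0.16   -0.09   -0.03]
  [ -0.20    0.97   -0.01   -0.18]
  [ -0.04   -0.20    0.93   -0.12]
  [ -0.01   -0.14   -0.07    0.96]
Leontief inverse L = M⁻¹:
  [  1.1169    0.2216    0.1173    0.0911]
  [  0.2415    1.1137    0.0521    0.2229]
  [  0.1070    0.2729    1.1030    0.1924]
  [  0.0547    0.1846    0.0893    1.0891]
Total output x = L · d:
  x_0 = 1.1169·28 + 0.2216·31 + 0.1173·34 + 0.0911·12 = 43.2259
  x_1 = 0.2415·28 + 1.1137·31 + 0.0521·34 + 0.2229·12 = 45.7343
  x_2 = 0.1070·28 + 0.2729·31 + 1.1030·34 + 0.1924·12 = 51.2676
  x_3 = 0.0547·28 + 0.1846·31 + 0.0893·34 + 1.0891·12 = 23.3581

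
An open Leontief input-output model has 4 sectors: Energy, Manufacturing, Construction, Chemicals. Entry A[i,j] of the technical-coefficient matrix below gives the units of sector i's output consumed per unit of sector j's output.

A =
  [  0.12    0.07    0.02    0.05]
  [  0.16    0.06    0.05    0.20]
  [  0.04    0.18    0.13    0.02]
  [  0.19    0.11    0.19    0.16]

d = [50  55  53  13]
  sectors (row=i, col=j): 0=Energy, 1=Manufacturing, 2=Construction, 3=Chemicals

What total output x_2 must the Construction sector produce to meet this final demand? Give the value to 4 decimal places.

Form M = I − A:
  [  0.88   -0.07   -0.02   -0.05]
  [ -0.16    0.94   -0.05   -0.20]
  [ -0.04   -0.18    0.87   -0.02]
  [ -0.19   -0.11   -0.19    0.84]
Leontief inverse L = M⁻¹:
  [  1.1799    0.1098    0.0548    0.0977]
  [  0.2774    1.1447    0.1360    0.2923]
  [  0.1192    0.2472    1.1869    0.0942]
  [  0.3302    0.2307    0.2987    1.2722]
Total output x = L · d:
  x_0 = 1.1799·50 + 0.1098·55 + 0.0548·53 + 0.0977·13 = 69.2054
  x_1 = 0.2774·50 + 1.1447·55 + 0.1360·53 + 0.2923·13 = 87.8404
  x_2 = 0.1192·50 + 0.2472·55 + 1.1869·53 + 0.0942·13 = 83.6905
  x_3 = 0.3302·50 + 0.2307·55 + 0.2987·53 + 1.2722·13 = 61.5627

83.6905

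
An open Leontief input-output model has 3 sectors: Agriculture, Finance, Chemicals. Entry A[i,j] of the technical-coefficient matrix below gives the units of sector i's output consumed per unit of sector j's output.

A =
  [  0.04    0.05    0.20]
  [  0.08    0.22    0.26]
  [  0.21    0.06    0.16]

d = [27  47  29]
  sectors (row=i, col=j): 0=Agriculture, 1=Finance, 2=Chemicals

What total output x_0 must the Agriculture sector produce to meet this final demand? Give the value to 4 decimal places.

43.0302

Form M = I − A:
  [  0.96   -0.05   -0.20]
  [ -0.08    0.78   -0.26]
  [ -0.21   -0.06    0.84]
Leontief inverse L = M⁻¹:
  [  1.1139    0.0940    0.2943]
  [  0.2121    1.3312    0.4626]
  [  0.2936    0.1186    1.2971]
Total output x = L · d:
  x_0 = 1.1139·27 + 0.0940·47 + 0.2943·29 = 43.0302
  x_1 = 0.2121·27 + 1.3312·47 + 0.4626·29 = 81.7090
  x_2 = 0.2936·27 + 0.1186·47 + 1.2971·29 = 51.1177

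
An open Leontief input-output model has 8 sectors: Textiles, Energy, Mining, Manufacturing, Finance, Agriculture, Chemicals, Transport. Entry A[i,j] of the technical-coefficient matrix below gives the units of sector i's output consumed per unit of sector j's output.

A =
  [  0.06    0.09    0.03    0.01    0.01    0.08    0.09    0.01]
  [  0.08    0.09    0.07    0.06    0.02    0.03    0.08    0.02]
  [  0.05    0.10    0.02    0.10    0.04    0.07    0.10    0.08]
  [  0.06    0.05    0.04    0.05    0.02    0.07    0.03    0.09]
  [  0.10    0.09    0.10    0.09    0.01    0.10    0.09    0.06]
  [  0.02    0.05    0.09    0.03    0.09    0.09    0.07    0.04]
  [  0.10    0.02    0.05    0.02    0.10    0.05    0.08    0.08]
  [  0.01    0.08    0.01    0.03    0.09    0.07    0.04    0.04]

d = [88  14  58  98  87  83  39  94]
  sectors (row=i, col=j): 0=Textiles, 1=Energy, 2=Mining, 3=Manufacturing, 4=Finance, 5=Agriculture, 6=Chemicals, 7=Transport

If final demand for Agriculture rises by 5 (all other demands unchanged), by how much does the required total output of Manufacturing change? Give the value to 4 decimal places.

Form M = I − A:
  [  0.94   -0.09   -0.03   -0.01   -0.01   -0.08   -0.09   -0.01]
  [ -0.08    0.91   -0.07   -0.06   -0.02   -0.03   -0.08   -0.02]
  [ -0.05   -0.10    0.98   -0.10   -0.04   -0.07   -0.10   -0.08]
  [ -0.06   -0.05   -0.04    0.95   -0.02   -0.07   -0.03   -0.09]
  [ -0.10   -0.09   -0.10   -0.09    0.99   -0.10   -0.09   -0.06]
  [ -0.02   -0.05   -0.09   -0.03   -0.09    0.91   -0.07   -0.04]
  [ -0.10   -0.02   -0.05   -0.02   -0.10   -0.05    0.92   -0.08]
  [ -0.01   -0.08   -0.01   -0.03   -0.09   -0.07   -0.04    0.96]
Leontief inverse L = M⁻¹:
  [  1.1056    0.1381    0.0698    0.0407    0.0479    0.1269    0.1453    0.0444]
  [  0.1341    1.1491    0.1120    0.0991    0.0591    0.0851    0.1435    0.0632]
  [  0.1137    0.1698    1.0745    0.1462    0.0933    0.1396    0.1730    0.1340]
  [  0.1012    0.1037    0.0776    1.0837    0.0592    0.1225    0.0833    0.1270]
  [  0.1702    0.1726    0.1595    0.1441    1.0700    0.1807    0.1774    0.1214]
  [  0.0777    0.1160    0.1423    0.0786    0.1381    1.1565    0.1412    0.0910]
  [  0.1590    0.0879    0.0998    0.0638    0.1475    0.1188    1.1521    0.1280]
  [  0.0553    0.1305    0.0532    0.0660    0.1248    0.1199    0.0928    1.0761]
Total output x = L · d:
  x_0 = 1.1056·88 + 0.1381·14 + 0.0698·58 + 0.0407·98 + 0.0479·87 + 0.1269·83 + 0.1453·39 + 0.0444·94 = 131.8028
  x_1 = 0.1341·88 + 1.1491·14 + 0.1120·58 + 0.0991·98 + 0.0591·87 + 0.0851·83 + 0.1435·39 + 0.0632·94 = 67.8368
  x_2 = 0.1137·88 + 0.1698·14 + 1.0745·58 + 0.1462·98 + 0.0933·87 + 0.1396·83 + 0.1730·39 + 0.1340·94 = 128.0713
  x_3 = 0.1012·88 + 0.1037·14 + 0.0776·58 + 1.0837·98 + 0.0592·87 + 0.1225·83 + 0.0833·39 + 0.1270·94 = 151.5709
  x_4 = 0.1702·88 + 0.1726·14 + 0.1595·58 + 0.1441·98 + 1.0700·87 + 0.1807·83 + 0.1774·39 + 0.1214·94 = 167.1866
  x_5 = 0.0777·88 + 0.1160·14 + 0.1423·58 + 0.0786·98 + 0.1381·87 + 1.1565·83 + 0.1412·39 + 0.0910·94 = 146.4892
  x_6 = 0.1590·88 + 0.0879·14 + 0.0998·58 + 0.0638·98 + 0.1475·87 + 0.1188·83 + 1.1521·39 + 0.1280·94 = 106.9141
  x_7 = 0.0553·88 + 0.1305·14 + 0.0532·58 + 0.0660·98 + 0.1248·87 + 0.1199·83 + 0.0928·39 + 1.0761·94 = 141.8233
Δx_3 = L[3,5] · Δd_5 = 0.1225 · 5 = 0.6125

0.6125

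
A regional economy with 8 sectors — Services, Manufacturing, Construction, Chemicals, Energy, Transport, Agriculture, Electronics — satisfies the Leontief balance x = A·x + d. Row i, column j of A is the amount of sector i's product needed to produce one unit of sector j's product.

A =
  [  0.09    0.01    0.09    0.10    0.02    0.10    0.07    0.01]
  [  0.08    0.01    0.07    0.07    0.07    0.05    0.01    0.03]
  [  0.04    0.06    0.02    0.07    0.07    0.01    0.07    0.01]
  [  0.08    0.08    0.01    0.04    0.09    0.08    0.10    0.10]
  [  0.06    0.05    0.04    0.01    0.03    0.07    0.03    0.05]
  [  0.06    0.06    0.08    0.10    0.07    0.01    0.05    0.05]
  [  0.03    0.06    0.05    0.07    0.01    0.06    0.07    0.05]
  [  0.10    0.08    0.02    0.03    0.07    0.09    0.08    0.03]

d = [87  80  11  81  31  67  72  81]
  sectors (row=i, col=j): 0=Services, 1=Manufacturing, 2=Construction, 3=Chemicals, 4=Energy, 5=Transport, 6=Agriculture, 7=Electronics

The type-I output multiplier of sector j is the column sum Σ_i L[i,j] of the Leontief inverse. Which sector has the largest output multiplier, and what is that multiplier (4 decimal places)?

Services (1.9674)

Form M = I − A:
  [  0.91   -0.01   -0.09   -0.10   -0.02   -0.10   -0.07   -0.01]
  [ -0.08    0.99   -0.07   -0.07   -0.07   -0.05   -0.01   -0.03]
  [ -0.04   -0.06    0.98   -0.07   -0.07   -0.01   -0.07   -0.01]
  [ -0.08   -0.08   -0.01    0.96   -0.09   -0.08   -0.10   -0.10]
  [ -0.06   -0.05   -0.04   -0.01    0.97   -0.07   -0.03   -0.05]
  [ -0.06   -0.06   -0.08   -0.10   -0.07    0.99   -0.05   -0.05]
  [ -0.03   -0.06   -0.05   -0.07   -0.01   -0.06    0.93   -0.05]
  [ -0.10   -0.08   -0.02   -0.03   -0.07   -0.09   -0.08    0.97]
Leontief inverse L = M⁻¹:
  [  1.1480    0.0571    0.1338    0.1608    0.0681    0.1503    0.1289    0.0495]
  [  0.1280    1.0460    0.1036    0.1137    0.1077    0.0923    0.0545    0.0596]
  [  0.0812    0.0908    1.0498    0.1068    0.1013    0.0492    0.1068    0.0387]
  [  0.1514    0.1319    0.0633    1.1044    0.1421    0.1447    0.1610    0.1432]
  [  0.1017    0.0794    0.0723    0.0507    1.0622    0.1048    0.0656    0.0730]
  [  0.1184    0.1042    0.1185    0.1508    0.1166    1.0632    0.1036    0.0874]
  [  0.0784    0.0982    0.0843    0.1165    0.0504    0.1018    1.1153    0.0821]
  [  0.1601    0.1216    0.0691    0.0896    0.1140    0.1432    0.1313    1.0663]
Total output x = L · d:
  x_0 = 1.1480·87 + 0.0571·80 + 0.1338·11 + 0.1608·81 + 0.0681·31 + 0.1503·67 + 0.1289·72 + 0.0495·81 = 144.4116
  x_1 = 0.1280·87 + 1.0460·80 + 0.1036·11 + 0.1137·81 + 0.1077·31 + 0.0923·67 + 0.0545·72 + 0.0596·81 = 123.4438
  x_2 = 0.0812·87 + 0.0908·80 + 1.0498·11 + 0.1068·81 + 0.1013·31 + 0.0492·67 + 0.1068·72 + 0.0387·81 = 51.7974
  x_3 = 0.1514·87 + 0.1319·80 + 0.0633·11 + 1.1044·81 + 0.1421·31 + 0.1447·67 + 0.1610·72 + 0.1432·81 = 151.1787
  x_4 = 0.1017·87 + 0.0794·80 + 0.0723·11 + 0.0507·81 + 1.0622·31 + 0.1048·67 + 0.0656·72 + 0.0730·81 = 70.6918
  x_5 = 0.1184·87 + 0.1042·80 + 0.1185·11 + 0.1508·81 + 0.1166·31 + 1.0632·67 + 0.1036·72 + 0.0874·81 = 121.5465
  x_6 = 0.0784·87 + 0.0982·80 + 0.0843·11 + 0.1165·81 + 0.0504·31 + 0.1018·67 + 1.1153·72 + 0.0821·81 = 120.3680
  x_7 = 0.1601·87 + 0.1216·80 + 0.0691·11 + 0.0896·81 + 0.1140·31 + 0.1432·67 + 0.1313·72 + 1.0663·81 = 140.6237
Output multipliers (column sums of L):
  Services: 1.9674
  Manufacturing: 1.7292
  Construction: 1.6947
  Chemicals: 1.8934
  Energy: 1.7624
  Transport: 1.8495
  Agriculture: 1.8670
  Electronics: 1.5998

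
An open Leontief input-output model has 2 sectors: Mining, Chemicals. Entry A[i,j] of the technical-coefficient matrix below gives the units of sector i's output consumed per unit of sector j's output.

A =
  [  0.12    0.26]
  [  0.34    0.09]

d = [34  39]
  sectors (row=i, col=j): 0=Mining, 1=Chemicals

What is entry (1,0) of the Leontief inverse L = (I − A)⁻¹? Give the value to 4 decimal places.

L[1,0] = 0.4773

Form M = I − A:
  [  0.88   -0.26]
  [ -0.34    0.91]
Leontief inverse L = M⁻¹:
  [  1.2774    0.3650]
  [  0.4773    1.2353]
Total output x = L · d:
  x_0 = 1.2774·34 + 0.3650·39 = 57.6642
  x_1 = 0.4773·34 + 1.2353·39 = 64.4020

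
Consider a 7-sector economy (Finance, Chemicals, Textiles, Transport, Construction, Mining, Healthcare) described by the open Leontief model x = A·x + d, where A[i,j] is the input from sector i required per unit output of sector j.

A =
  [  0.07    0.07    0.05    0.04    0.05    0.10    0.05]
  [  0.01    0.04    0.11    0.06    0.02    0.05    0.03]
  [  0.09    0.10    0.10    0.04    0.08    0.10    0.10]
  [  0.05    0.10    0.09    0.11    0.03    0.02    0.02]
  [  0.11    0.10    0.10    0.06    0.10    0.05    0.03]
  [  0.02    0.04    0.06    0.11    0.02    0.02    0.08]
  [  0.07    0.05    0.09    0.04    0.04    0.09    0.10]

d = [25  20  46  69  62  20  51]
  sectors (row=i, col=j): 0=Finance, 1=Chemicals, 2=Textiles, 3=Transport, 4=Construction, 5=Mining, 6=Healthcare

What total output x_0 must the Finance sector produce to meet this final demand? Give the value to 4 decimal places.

Form M = I − A:
  [  0.93   -0.07   -0.05   -0.04   -0.05   -0.10   -0.05]
  [ -0.01    0.96   -0.11   -0.06   -0.02   -0.05   -0.03]
  [ -0.09   -0.10    0.90   -0.04   -0.08   -0.10   -0.10]
  [ -0.05   -0.10   -0.09    0.89   -0.03   -0.02   -0.02]
  [ -0.11   -0.10   -0.10   -0.06    0.90   -0.05   -0.03]
  [ -0.02   -0.04   -0.06   -0.11   -0.02    0.98   -0.08]
  [ -0.07   -0.05   -0.09   -0.04   -0.04   -0.09    0.90]
Leontief inverse L = M⁻¹:
  [  1.1132    0.1227    0.1149    0.0917    0.0854    0.1467    0.0966]
  [  0.0457    1.0848    0.1633    0.0998    0.0495    0.0875    0.0685]
  [  0.1559    0.1774    1.1958    0.1106    0.1339    0.1716    0.1696]
  [  0.0933    0.1571    0.1584    1.1609    0.0657    0.0664    0.0619]
  [  0.1720    0.1743    0.1876    0.1237    1.1518    0.1149    0.0876]
  [  0.0581    0.0879    0.1173    0.1534    0.0495    1.0593    0.1184]
  [  0.1223    0.1111    0.1647    0.0962    0.0818    0.1474    1.1579]
Total output x = L · d:
  x_0 = 1.1132·25 + 0.1227·20 + 0.1149·46 + 0.0917·69 + 0.0854·62 + 0.1467·20 + 0.0966·51 = 55.0550
  x_1 = 0.0457·25 + 1.0848·20 + 0.1633·46 + 0.0998·69 + 0.0495·62 + 0.0875·20 + 0.0685·51 = 45.5426
  x_2 = 0.1559·25 + 0.1774·20 + 1.1958·46 + 0.1106·69 + 0.1339·62 + 0.1716·20 + 0.1696·51 = 90.4678
  x_3 = 0.0933·25 + 0.1571·20 + 0.1584·46 + 1.1609·69 + 0.0657·62 + 0.0664·20 + 0.0619·51 = 101.4201
  x_4 = 0.1720·25 + 0.1743·20 + 0.1876·46 + 0.1237·69 + 1.1518·62 + 0.1149·20 + 0.0876·51 = 103.1261
  x_5 = 0.0581·25 + 0.0879·20 + 0.1173·46 + 0.1534·69 + 0.0495·62 + 1.0593·20 + 0.1184·51 = 49.4845
  x_6 = 0.1223·25 + 0.1111·20 + 0.1647·46 + 0.0962·69 + 0.0818·62 + 0.1474·20 + 1.1579·51 = 86.5650

55.0550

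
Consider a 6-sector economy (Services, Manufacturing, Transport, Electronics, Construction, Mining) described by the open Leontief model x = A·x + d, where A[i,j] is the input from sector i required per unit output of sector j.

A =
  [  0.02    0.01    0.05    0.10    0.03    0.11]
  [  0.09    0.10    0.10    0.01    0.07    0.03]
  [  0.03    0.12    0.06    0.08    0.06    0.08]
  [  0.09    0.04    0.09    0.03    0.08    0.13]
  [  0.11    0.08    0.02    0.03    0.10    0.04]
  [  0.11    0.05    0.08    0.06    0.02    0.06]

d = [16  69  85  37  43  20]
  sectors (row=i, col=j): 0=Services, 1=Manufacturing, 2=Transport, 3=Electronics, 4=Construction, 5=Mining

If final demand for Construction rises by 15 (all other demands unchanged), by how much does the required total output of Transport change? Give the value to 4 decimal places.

1.5475

Form M = I − A:
  [  0.98   -0.01   -0.05   -0.10   -0.03   -0.11]
  [ -0.09    0.90   -0.10   -0.01   -0.07   -0.03]
  [ -0.03   -0.12    0.94   -0.08   -0.06   -0.08]
  [ -0.09   -0.04   -0.09    0.97   -0.08   -0.13]
  [ -0.11   -0.08   -0.02   -0.03    0.90   -0.04]
  [ -0.11   -0.05   -0.08   -0.06   -0.02    0.94]
Leontief inverse L = M⁻¹:
  [  1.0628    0.0430    0.0877    0.1286    0.0595    0.1535]
  [  0.1346    1.1475    0.1423    0.0455    0.1089    0.0754]
  [  0.0863    0.1705    1.1107    0.1135    0.1032    0.1302]
  [  0.1453    0.0888    0.1383    1.0734    0.1205    0.1852]
  [  0.1553    0.1180    0.0581    0.0624    1.1367    0.0839]
  [  0.1514    0.0888    0.1224    0.0970    0.0534    1.1105]
Total output x = L · d:
  x_0 = 1.0628·16 + 0.0430·69 + 0.0877·85 + 0.1286·37 + 0.0595·43 + 0.1535·20 = 37.8173
  x_1 = 0.1346·16 + 1.1475·69 + 0.1423·85 + 0.0455·37 + 0.1089·43 + 0.0754·20 = 101.3025
  x_2 = 0.0863·16 + 0.1705·69 + 1.1107·85 + 0.1135·37 + 0.1032·43 + 0.1302·20 = 118.7920
  x_3 = 0.1453·16 + 0.0888·69 + 0.1383·85 + 1.0734·37 + 0.1205·43 + 0.1852·20 = 68.8015
  x_4 = 0.1553·16 + 0.1180·69 + 0.0581·85 + 0.0624·37 + 1.1367·43 + 0.0839·20 = 68.4288
  x_5 = 0.1514·16 + 0.0888·69 + 0.1224·85 + 0.0970·37 + 0.0534·43 + 1.1105·20 = 47.0479
Δx_2 = L[2,4] · Δd_4 = 0.1032 · 15 = 1.5475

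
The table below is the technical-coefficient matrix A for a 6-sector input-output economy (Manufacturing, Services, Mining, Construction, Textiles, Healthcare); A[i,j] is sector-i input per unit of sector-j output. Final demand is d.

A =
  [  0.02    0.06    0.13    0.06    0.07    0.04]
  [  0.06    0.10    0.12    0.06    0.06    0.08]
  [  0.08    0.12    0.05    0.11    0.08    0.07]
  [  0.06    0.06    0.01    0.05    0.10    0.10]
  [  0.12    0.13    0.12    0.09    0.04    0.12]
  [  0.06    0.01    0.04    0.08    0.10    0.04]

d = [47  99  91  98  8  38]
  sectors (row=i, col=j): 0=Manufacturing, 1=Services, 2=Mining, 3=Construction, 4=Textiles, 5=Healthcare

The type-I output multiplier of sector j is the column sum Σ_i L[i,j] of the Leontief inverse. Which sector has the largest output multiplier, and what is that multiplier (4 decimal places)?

Form M = I − A:
  [  0.98   -0.06   -0.13   -0.06   -0.07   -0.04]
  [ -0.06    0.90   -0.12   -0.06   -0.06   -0.08]
  [ -0.08   -0.12    0.95   -0.11   -0.08   -0.07]
  [ -0.06   -0.06   -0.01    0.95   -0.10   -0.10]
  [ -0.12   -0.13   -0.12   -0.09    0.96   -0.12]
  [ -0.06   -0.01   -0.04   -0.08   -0.10    0.96]
Leontief inverse L = M⁻¹:
  [  1.0709    0.1223    0.1828    0.1162    0.1230    0.0956]
  [  0.1193    1.1724    0.1878    0.1275    0.1261    0.1454]
  [  0.1413    0.1941    1.1231    0.1772    0.1492    0.1411]
  [  0.1075    0.1129    0.0661    1.1013    0.1510    0.1523]
  [  0.1906    0.2164    0.2058    0.1729    1.1250    0.1996]
  [  0.1029    0.0599    0.0871    0.1258    0.1450    1.0885]
Total output x = L · d:
  x_0 = 1.0709·47 + 0.1223·99 + 0.1828·91 + 0.1162·98 + 0.1230·8 + 0.0956·38 = 95.0844
  x_1 = 0.1193·47 + 1.1724·99 + 0.1878·91 + 0.1275·98 + 0.1261·8 + 0.1454·38 = 157.7950
  x_2 = 0.1413·47 + 0.1941·99 + 1.1231·91 + 0.1772·98 + 0.1492·8 + 0.1411·38 = 151.9892
  x_3 = 0.1075·47 + 0.1129·99 + 0.0661·91 + 1.1013·98 + 0.1510·8 + 0.1523·38 = 137.1691
  x_4 = 0.1906·47 + 0.2164·99 + 0.2058·91 + 0.1729·98 + 1.1250·8 + 0.1996·38 = 82.6379
  x_5 = 0.1029·47 + 0.0599·99 + 0.0871·91 + 0.1258·98 + 0.1450·8 + 1.0885·38 = 73.5416
Output multipliers (column sums of L):
  Manufacturing: 1.7325
  Services: 1.8781
  Mining: 1.8527
  Construction: 1.8210
  Textiles: 1.8193
  Healthcare: 1.8225

Services (1.8781)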